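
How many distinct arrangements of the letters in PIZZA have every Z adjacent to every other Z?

24

Treat the 2 copies of Z as a single block. The multiset to arrange is then {ZZ, A, I, P}, 4 items in all.
All 4 items are distinct, so there are (4)! = 24 arrangements.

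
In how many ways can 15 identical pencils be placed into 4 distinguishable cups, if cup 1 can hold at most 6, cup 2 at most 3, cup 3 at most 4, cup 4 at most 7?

51

Without the upper bounds there are C(18,3) = 816 ways to split 15 among 4 cups.
Subtract solutions that violate a single cap (substitute x_i' = x_i − (cap_i+1)): x_1 ≥ 7 gives C(11,3) = 165; x_2 ≥ 4 gives C(14,3) = 364; x_3 ≥ 5 gives C(13,3) = 286; x_4 ≥ 8 gives C(10,3) = 120. Together 935.
Add back pairs where two caps are both exceeded: 35 + 20 + 1 + 84 + 20 + 10 = 170.
By inclusion–exclusion the count is 816 − 935 + 170 = 51.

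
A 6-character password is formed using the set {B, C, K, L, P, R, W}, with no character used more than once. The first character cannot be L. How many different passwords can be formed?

The first character has 7−1 = 6 choices (anything except L).
The remaining 5 characters are filled from the other 6 symbols without repetition: 6 × 5 × 4 × 3 × 2 = 720.
Total: 6 × 720 = 4320.

4320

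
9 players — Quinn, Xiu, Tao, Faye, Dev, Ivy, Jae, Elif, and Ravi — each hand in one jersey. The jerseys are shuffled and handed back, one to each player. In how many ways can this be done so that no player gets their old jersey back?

133496

Count assignments avoiding every fixed point. For any j of the 9 players fixed to their old jersey, the other 9−j can be arranged in (9−j)! ways.
By inclusion–exclusion this is Σ_{j=0}^{9} (−1)^j C(9,j)·(9−j)!.
Computing: 362880 − 362880 + 181440 − 60480 + 15120 − 3024 + 504 − 72 + 9 − 1 = 133496.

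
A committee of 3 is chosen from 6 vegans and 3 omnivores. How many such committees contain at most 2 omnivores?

Split by how many omnivores are chosen (0 through 2).
Sum: C(3,0)·C(6,3) + C(3,1)·C(6,2) + C(3,2)·C(6,1) = 20 + 45 + 18 = 83.

83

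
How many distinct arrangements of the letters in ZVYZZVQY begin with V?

420

Fix V in the first position and arrange the remaining 7 letters.
Those 7 letters have Y appearing twice and Z appearing 3 times, giving (7)!/(3!·2!) = 420.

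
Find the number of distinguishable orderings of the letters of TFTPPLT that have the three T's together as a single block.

60

Treat the 3 copies of T as a single block. The multiset to arrange is then {TTT, F, L, P, P}, 5 items in all.
That gives (5)!/(2!) = 60 arrangements.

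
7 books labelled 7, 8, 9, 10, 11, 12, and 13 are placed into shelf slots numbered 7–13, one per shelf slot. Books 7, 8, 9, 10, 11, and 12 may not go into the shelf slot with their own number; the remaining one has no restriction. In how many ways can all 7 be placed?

2119

Let Aᵢ (for 7 ≤ i ≤ 12) be the placements that put book i in its forbidden shelf slot. Any j of these fix j positions, leaving (7−j)! ways to fill the rest, and there are C(6,j) ways to pick which j.
By inclusion–exclusion, the number of valid placements is Σ_{j=0}^{6} (−1)^j C(6,j)·(7−j)!.
Computing: 5040 − 4320 + 1800 − 480 + 90 − 12 + 1 = 2119.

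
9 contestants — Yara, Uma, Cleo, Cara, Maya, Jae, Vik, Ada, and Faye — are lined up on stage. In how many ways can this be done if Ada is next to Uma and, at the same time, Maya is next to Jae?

20160

Treat {Ada,Uma} as one block (2 orders) and {Maya,Jae} as another (2 orders).
That leaves 7 units to arrange: 2 × 2 × 7! = 4 × 5040 = 20160.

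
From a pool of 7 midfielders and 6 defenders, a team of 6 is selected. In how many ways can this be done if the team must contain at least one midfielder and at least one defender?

With no constraint there are C(13,6) = 1716 possible selections.
Selections missing a whole group: no midfielders → C(6,6) = 1; no defenders → C(7,6) = 7.
Both groups omitted at once is impossible, so 1716 − 8 = 1708.

1708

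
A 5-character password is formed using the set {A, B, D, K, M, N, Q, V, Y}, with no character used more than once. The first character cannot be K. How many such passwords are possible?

13440

The first character has 9−1 = 8 choices (anything except K).
The remaining 4 characters are filled from the other 8 symbols without repetition: 8 × 7 × 6 × 5 = 1680.
Total: 8 × 1680 = 13440.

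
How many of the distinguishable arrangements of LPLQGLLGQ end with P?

Fix P in the last position and arrange the remaining 8 letters.
Those 8 letters have G appearing twice, L appearing 4 times, and Q appearing twice, giving (8)!/(4!·2!·2!) = 420.

420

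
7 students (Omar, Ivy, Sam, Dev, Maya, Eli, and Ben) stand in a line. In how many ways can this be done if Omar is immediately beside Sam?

Glue Omar and Sam into one block (2 internal orders), leaving 6 units to arrange in a row.
That gives 2 × 6! = 2 × 720 = 1440.

1440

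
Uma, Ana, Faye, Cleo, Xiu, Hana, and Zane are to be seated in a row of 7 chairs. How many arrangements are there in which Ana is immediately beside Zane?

Glue Ana and Zane into one block (2 internal orders), leaving 6 units to arrange in a row.
That gives 2 × 6! = 2 × 720 = 1440.

1440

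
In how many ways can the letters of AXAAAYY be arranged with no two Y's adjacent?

75

Total arrangements of AXAAAYY: 7!/(4!·2!) = 105.
Arrangements with the Y's together: treat YY as one letter, giving (6)!/(4!) = 30.
Hence 105 − 30 = 75.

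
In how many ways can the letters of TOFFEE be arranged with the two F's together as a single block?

60

Treat the 2 copies of F as a single block. The multiset to arrange is then {FF, E, E, O, T}, 5 items in all.
That gives (5)!/(2!) = 60 arrangements.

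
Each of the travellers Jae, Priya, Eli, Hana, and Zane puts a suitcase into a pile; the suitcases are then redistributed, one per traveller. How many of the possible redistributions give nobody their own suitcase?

This is the derangement count D_5: permutations of 5 items with no fixed point.
By inclusion–exclusion this is Σ_{j=0}^{5} (−1)^j C(5,j)·(5−j)!.
Computing: 120 − 120 + 60 − 20 + 5 − 1 = 44.

44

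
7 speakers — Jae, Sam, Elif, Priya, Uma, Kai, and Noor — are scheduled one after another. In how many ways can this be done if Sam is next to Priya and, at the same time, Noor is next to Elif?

480

Treat {Sam,Priya} as one block (2 orders) and {Noor,Elif} as another (2 orders).
That leaves 5 units to arrange: 2 × 2 × 5! = 4 × 120 = 480.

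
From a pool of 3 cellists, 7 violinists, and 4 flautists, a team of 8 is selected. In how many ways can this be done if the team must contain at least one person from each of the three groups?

2793

With no constraint there are C(14,8) = 3003 possible selections.
Subtract selections that omit an entire group: no cellists → C(11,8) = 165; no violinists → C(7,8) = 0; no flautists → C(10,8) = 45.
Add back selections omitting two groups (i.e. drawn from a single group): C(3,8) + C(7,8) + C(4,8) = 0.
By inclusion–exclusion: 3003 − 210 + 0 = 2793.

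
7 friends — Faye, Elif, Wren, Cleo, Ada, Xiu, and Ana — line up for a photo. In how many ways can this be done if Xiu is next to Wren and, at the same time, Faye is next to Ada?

Treat {Xiu,Wren} as one block (2 orders) and {Faye,Ada} as another (2 orders).
That leaves 5 units to arrange: 2 × 2 × 5! = 4 × 120 = 480.

480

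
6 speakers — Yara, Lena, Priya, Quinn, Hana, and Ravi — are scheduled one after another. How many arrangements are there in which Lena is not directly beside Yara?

480

Of the 6! = 720 arrangements, those with Lena and Yara adjacent number 2 × 5! = 240 (treat the pair as a block with 2 internal orders).
So 720 − 240 = 480 arrangements keep them apart.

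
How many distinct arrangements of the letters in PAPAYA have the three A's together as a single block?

Treat the 3 copies of A as a single block. The multiset to arrange is then {AAA, P, P, Y}, 4 items in all.
That gives (4)!/(2!) = 12 arrangements.

12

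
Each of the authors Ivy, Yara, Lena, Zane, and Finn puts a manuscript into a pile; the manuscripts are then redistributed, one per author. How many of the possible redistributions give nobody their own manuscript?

This is the derangement count D_5: permutations of 5 items with no fixed point.
By inclusion–exclusion this is Σ_{j=0}^{5} (−1)^j C(5,j)·(5−j)!.
Computing: 120 − 120 + 60 − 20 + 5 − 1 = 44.

44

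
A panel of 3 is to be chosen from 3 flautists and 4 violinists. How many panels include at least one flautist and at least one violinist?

Total 3-person selections from all 7: C(7,3) = 35.
Selections missing a whole group: no flautists → C(4,3) = 4; no violinists → C(3,3) = 1.
Both groups omitted at once is impossible, so 35 − 5 = 30.

30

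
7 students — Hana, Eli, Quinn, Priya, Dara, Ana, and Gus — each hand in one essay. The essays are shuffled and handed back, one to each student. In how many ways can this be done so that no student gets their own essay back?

Count assignments avoiding every fixed point. For any j of the 7 students fixed to their own essay, the other 7−j can be arranged in (7−j)! ways.
By inclusion–exclusion this is Σ_{j=0}^{7} (−1)^j C(7,j)·(7−j)!.
Computing: 5040 − 5040 + 2520 − 840 + 210 − 42 + 7 − 1 = 1854.

1854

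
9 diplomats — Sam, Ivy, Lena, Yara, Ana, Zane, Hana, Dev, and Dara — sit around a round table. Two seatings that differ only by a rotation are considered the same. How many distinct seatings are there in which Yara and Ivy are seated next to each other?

Glue Yara and Ivy into a block (2 internal orders). Seating 8 units around a circle gives (7)! arrangements.
So 2 × (7)! = 2 × 5040 = 10080.

10080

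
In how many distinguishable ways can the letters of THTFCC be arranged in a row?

The 6 letters of THTFCC have repeats: C appearing twice and T appearing twice.
The number of distinct arrangements is 6!/(2!·2!) = 720/4 = 180.

180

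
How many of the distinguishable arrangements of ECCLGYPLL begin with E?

3360

With the first slot taken by E, it remains to arrange the other 8 letters (CCLGYPLL).
Those 8 letters have C appearing twice and L appearing 3 times, giving (8)!/(3!·2!) = 3360.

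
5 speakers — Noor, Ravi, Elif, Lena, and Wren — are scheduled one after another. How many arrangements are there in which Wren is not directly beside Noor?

Of the 5! = 120 arrangements, those with Wren and Noor adjacent number 2 × 4! = 48 (treat the pair as a block with 2 internal orders).
So 120 − 48 = 72 arrangements keep them apart.

72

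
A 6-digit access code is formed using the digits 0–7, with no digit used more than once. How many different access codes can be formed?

20160

Choose and order 6 of the 8 symbols: the first digit has 8 options, the next 7, and so on down to 3.
8 × 7 × 6 × 5 × 4 × 3 = 20160.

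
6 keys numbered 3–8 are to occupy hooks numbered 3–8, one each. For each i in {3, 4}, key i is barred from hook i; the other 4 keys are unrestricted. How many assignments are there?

Let Aᵢ (for i ∈ {3, 4}) be the placements that put key i in its forbidden hook. Any j of these fix j positions, leaving (6−j)! ways to fill the rest, and there are C(2,j) ways to pick which j.
By inclusion–exclusion, the number of valid placements is Σ_{j=0}^{2} (−1)^j C(2,j)·(6−j)!.
Computing: 720 − 240 + 24 = 504.

504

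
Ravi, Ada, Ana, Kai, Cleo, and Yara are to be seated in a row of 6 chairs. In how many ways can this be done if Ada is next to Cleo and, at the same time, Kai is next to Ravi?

Treat {Ada,Cleo} as one block (2 orders) and {Kai,Ravi} as another (2 orders).
That leaves 4 units to arrange: 2 × 2 × 4! = 4 × 24 = 96.

96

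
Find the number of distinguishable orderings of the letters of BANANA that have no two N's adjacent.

There are 6!/(3!·2!) = 60 arrangements of BANANA in total.
Arrangements with the N's together: treat NN as one letter, giving (5)!/(3!) = 20.
Subtracting, 60 − 20 = 40 arrangements keep the N's apart.

40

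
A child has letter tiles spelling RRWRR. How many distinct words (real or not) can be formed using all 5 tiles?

RRWRR has 5 letters with R appearing 4 times.
So there are 5! / (4!) = 5 distinguishable arrangements.

5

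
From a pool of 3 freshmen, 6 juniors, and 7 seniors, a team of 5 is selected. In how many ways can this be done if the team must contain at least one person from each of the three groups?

2730

With no constraint there are C(16,5) = 4368 possible selections.
Selections missing a whole group: no freshmen → C(13,5) = 1287; no juniors → C(10,5) = 252; no seniors → C(9,5) = 126.
Add back selections omitting two groups (i.e. drawn from a single group): C(3,5) + C(6,5) + C(7,5) = 27.
By inclusion–exclusion: 4368 − 1665 + 27 = 2730.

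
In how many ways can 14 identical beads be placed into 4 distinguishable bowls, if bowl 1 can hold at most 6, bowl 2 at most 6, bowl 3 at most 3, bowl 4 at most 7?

Without the upper bounds there are C(17,3) = 680 ways to split 14 among 4 bowls.
Subtract solutions that violate a single cap (substitute x_i' = x_i − (cap_i+1)): x_1 ≥ 7 gives C(10,3) = 120; x_2 ≥ 7 gives C(10,3) = 120; x_3 ≥ 4 gives C(13,3) = 286; x_4 ≥ 8 gives C(9,3) = 84. Together 610.
Add back pairs where two caps are both exceeded: 1 + 20 + 0 + 20 + 0 + 10 = 51.
By inclusion–exclusion the count is 680 − 610 + 51 = 121.

121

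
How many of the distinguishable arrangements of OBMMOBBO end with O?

With the last slot taken by O, it remains to arrange the other 7 letters (BMMOBBO).
Those 7 letters have B appearing 3 times, M appearing twice, and O appearing twice, giving (7)!/(3!·2!·2!) = 210.

210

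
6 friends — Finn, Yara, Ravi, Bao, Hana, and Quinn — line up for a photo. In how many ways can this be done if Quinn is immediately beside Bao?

240

Place the 4 others and the Quinn-Bao pair as 5 objects in a line; the pair has 2 internal arrangements.
So the count is 2·(5)! = 240.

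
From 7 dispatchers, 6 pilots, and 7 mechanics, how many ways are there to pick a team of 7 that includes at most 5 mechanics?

Split by how many mechanics are chosen (0 through 5).
Sum: C(7,0)·C(13,7) + C(7,1)·C(13,6) + C(7,2)·C(13,5) + C(7,3)·C(13,4) + C(7,4)·C(13,3) + C(7,5)·C(13,2) = 1716 + 12012 + 27027 + 25025 + 10010 + 1638 = 77428.

77428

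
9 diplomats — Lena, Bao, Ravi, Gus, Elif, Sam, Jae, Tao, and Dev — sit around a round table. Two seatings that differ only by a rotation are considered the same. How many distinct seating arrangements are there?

40320

Around a circle, 9 distinct people have 9!/9 = (8)! = 40320 rotationally distinct seatings.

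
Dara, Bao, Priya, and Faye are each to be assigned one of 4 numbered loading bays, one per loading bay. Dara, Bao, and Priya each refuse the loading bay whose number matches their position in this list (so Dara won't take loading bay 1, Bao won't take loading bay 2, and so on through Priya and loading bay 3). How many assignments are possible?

Let Aᵢ (for i ∈ {1, 2, 3}) be the placements that put person i in their forbidden loading bay. Any j of these fix j positions, leaving (4−j)! ways to fill the rest, and there are C(3,j) ways to pick which j.
By inclusion–exclusion, the number of valid placements is Σ_{j=0}^{3} (−1)^j C(3,j)·(4−j)!.
Computing: 24 − 18 + 6 − 1 = 11.

11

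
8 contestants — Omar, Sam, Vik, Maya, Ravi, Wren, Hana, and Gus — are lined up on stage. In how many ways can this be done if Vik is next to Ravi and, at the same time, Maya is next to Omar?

Treat {Vik,Ravi} as one block (2 orders) and {Maya,Omar} as another (2 orders).
That leaves 6 units to arrange: 2 × 2 × 6! = 4 × 720 = 2880.

2880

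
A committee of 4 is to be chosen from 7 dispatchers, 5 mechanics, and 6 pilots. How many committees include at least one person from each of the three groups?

1575

Unrestricted: C(18,4) = 3060 ways to pick any 4 of the 18.
Subtract selections that omit an entire group: no dispatchers → C(11,4) = 330; no mechanics → C(13,4) = 715; no pilots → C(12,4) = 495.
Add back selections omitting two groups (i.e. drawn from a single group): C(7,4) + C(5,4) + C(6,4) = 55.
By inclusion–exclusion: 3060 − 1540 + 55 = 1575.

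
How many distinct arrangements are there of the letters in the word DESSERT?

1260

Letter multiplicities in DESSERT: D×1, E×2, R×1, S×2, T×1.
So there are 7! / (2!·2!) = 1260 distinguishable arrangements.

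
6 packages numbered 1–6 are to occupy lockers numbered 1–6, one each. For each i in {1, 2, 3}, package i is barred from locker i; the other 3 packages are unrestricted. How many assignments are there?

426

Let Aᵢ (for i ∈ {1, 2, 3}) be the placements that put package i in its forbidden locker. Any j of these fix j positions, leaving (6−j)! ways to fill the rest, and there are C(3,j) ways to pick which j.
By inclusion–exclusion, the number of valid placements is Σ_{j=0}^{3} (−1)^j C(3,j)·(6−j)!.
Computing: 720 − 360 + 72 − 6 = 426.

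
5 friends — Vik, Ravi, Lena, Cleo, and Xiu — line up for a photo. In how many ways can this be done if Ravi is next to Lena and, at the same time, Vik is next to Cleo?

Treat {Ravi,Lena} as one block (2 orders) and {Vik,Cleo} as another (2 orders).
That leaves 3 units to arrange: 2 × 2 × 3! = 4 × 6 = 24.

24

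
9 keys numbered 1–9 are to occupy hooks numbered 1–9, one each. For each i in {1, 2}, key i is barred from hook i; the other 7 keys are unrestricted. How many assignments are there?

287280

Let Aᵢ (for i ∈ {1, 2}) be the placements that put key i in its forbidden hook. Any j of these fix j positions, leaving (9−j)! ways to fill the rest, and there are C(2,j) ways to pick which j.
By inclusion–exclusion, the number of valid placements is Σ_{j=0}^{2} (−1)^j C(2,j)·(9−j)!.
Computing: 362880 − 80640 + 5040 = 287280.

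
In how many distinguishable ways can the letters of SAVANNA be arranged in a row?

Letter multiplicities in SAVANNA: A×3, N×2, S×1, V×1.
So there are 7! / (3!·2!) = 420 distinguishable arrangements.

420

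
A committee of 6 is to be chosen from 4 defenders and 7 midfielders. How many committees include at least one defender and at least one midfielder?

455

With no constraint there are C(11,6) = 462 possible selections.
Selections missing a whole group: no defenders → C(7,6) = 7; no midfielders → C(4,6) = 0.
Both groups omitted at once is impossible, so 462 − 7 = 455.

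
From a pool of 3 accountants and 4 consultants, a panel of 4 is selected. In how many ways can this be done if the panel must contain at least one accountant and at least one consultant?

34

Unrestricted: C(7,4) = 35 ways to pick any 4 of the 7.
Selections missing a whole group: no accountants → C(4,4) = 1; no consultants → C(3,4) = 0.
Both groups omitted at once is impossible, so 35 − 1 = 34.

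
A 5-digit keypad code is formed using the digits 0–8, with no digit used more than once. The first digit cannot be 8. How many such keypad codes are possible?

The first digit has 9−1 = 8 choices (anything except 8).
The remaining 4 digits are filled from the other 8 symbols without repetition: 8 × 7 × 6 × 5 = 1680.
Total: 8 × 1680 = 13440.

13440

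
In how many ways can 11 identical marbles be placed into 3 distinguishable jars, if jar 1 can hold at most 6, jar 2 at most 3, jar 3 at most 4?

By stars and bars, unrestricted non-negative solutions to x_1+…+x_3 = 11 number C(11+2,2) = 78.
Subtract solutions that violate a single cap (substitute x_i' = x_i − (cap_i+1)): x_1 ≥ 7 gives C(6,2) = 15; x_2 ≥ 4 gives C(9,2) = 36; x_3 ≥ 5 gives C(8,2) = 28. Together 79.
Add back pairs where two caps are both exceeded: 1 + 0 + 6 = 7.
By inclusion–exclusion the count is 78 − 79 + 7 = 6.

6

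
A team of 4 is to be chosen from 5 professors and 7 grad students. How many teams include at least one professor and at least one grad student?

With no constraint there are C(12,4) = 495 possible selections.
Selections missing a whole group: no professors → C(7,4) = 35; no grad students → C(5,4) = 5.
Both groups omitted at once is impossible, so 495 − 40 = 455.

455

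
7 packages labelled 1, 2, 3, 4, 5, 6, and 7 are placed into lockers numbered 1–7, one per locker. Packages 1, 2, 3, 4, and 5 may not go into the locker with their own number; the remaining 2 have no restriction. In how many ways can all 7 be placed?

Let Aᵢ (for 1 ≤ i ≤ 5) be the placements that put package i in its forbidden locker. Any j of these fix j positions, leaving (7−j)! ways to fill the rest, and there are C(5,j) ways to pick which j.
By inclusion–exclusion, the number of valid placements is Σ_{j=0}^{5} (−1)^j C(5,j)·(7−j)!.
Computing: 5040 − 3600 + 1200 − 240 + 30 − 2 = 2428.

2428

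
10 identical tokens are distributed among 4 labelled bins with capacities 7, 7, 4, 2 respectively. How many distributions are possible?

Without the upper bounds there are C(13,3) = 286 ways to split 10 among 4 bins.
Subtract solutions that violate a single cap (substitute x_i' = x_i − (cap_i+1)): x_1 ≥ 8 gives C(5,3) = 10; x_2 ≥ 8 gives C(5,3) = 10; x_3 ≥ 5 gives C(8,3) = 56; x_4 ≥ 3 gives C(10,3) = 120. Together 196.
Add back pairs where two caps are both exceeded: 0 + 0 + 0 + 0 + 0 + 10 = 10.
By inclusion–exclusion the count is 286 − 196 + 10 = 100.

100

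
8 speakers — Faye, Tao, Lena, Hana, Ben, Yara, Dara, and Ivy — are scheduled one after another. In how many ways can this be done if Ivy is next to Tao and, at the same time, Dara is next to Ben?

2880

Treat {Ivy,Tao} as one block (2 orders) and {Dara,Ben} as another (2 orders).
That leaves 6 units to arrange: 2 × 2 × 6! = 4 × 720 = 2880.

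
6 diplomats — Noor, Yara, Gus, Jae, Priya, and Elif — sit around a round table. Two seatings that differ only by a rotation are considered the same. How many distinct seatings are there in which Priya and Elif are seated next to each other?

Treat {Priya, Elif} as one unit (2 internal orders) and seat the resulting 5 units around the table: (4)! circular arrangements.
So 2 × (4)! = 2 × 24 = 48.

48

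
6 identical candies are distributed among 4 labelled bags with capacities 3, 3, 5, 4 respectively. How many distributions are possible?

59

Ignoring the caps, the number of non-negative solutions to x_1+…+x_4 = 6 is C(9,3) = 84.
Subtract solutions that violate a single cap (substitute x_i' = x_i − (cap_i+1)): x_1 ≥ 4 gives C(5,3) = 10; x_2 ≥ 4 gives C(5,3) = 10; x_3 ≥ 6 gives C(3,3) = 1; x_4 ≥ 5 gives C(4,3) = 4. Together 25.
No two caps can be exceeded simultaneously, so the pair terms are all 0.
By inclusion–exclusion the count is 84 − 25 + 0 = 59.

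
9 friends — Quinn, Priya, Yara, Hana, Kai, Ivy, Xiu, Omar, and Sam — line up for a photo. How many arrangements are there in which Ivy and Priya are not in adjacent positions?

282240

There are 9! = 362880 arrangements in all. If Ivy and Priya are adjacent, merging them into one block gives 2·(8)! = 80640 arrangements.
Complementary counting: 362880 − 80640 = 282240.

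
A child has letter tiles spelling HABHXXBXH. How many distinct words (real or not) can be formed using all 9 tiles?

5040

Letter multiplicities in HABHXXBXH: A×1, B×2, H×3, X×3.
So there are 9! / (3!·3!·2!) = 5040 distinguishable arrangements.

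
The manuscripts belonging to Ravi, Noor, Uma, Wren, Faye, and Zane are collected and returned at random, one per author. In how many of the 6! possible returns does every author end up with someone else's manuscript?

This is the derangement count D_6: permutations of 6 items with no fixed point.
By inclusion–exclusion this is Σ_{j=0}^{6} (−1)^j C(6,j)·(6−j)!.
Computing: 720 − 720 + 360 − 120 + 30 − 6 + 1 = 265.

265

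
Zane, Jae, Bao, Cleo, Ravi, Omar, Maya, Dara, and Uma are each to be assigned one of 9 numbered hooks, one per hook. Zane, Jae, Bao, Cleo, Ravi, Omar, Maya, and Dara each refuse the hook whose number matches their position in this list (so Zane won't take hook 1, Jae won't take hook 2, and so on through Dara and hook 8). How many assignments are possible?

148329

Let Aᵢ (for 1 ≤ i ≤ 8) be the placements that put person i in their forbidden hook. Any j of these fix j positions, leaving (9−j)! ways to fill the rest, and there are C(8,j) ways to pick which j.
By inclusion–exclusion, the number of valid placements is Σ_{j=0}^{8} (−1)^j C(8,j)·(9−j)!.
Computing: 362880 − 322560 + 141120 − 40320 + 8400 − 1344 + 168 − 16 + 1 = 148329.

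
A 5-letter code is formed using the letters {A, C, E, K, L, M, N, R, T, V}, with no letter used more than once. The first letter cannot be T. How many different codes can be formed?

The first letter has 10−1 = 9 choices (anything except T).
The remaining 4 letters are filled from the other 9 symbols without repetition: 9 × 8 × 7 × 6 = 3024.
Total: 9 × 3024 = 27216.

27216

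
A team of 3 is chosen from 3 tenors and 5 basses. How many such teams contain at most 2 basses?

Split by how many basses are chosen (0 through 2).
Sum: C(5,0)·C(3,3) + C(5,1)·C(3,2) + C(5,2)·C(3,1) = 1 + 15 + 30 = 46.

46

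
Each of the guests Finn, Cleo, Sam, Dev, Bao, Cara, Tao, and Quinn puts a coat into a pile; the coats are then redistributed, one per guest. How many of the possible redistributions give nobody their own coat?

This is the derangement count D_8: permutations of 8 items with no fixed point.
By inclusion–exclusion this is Σ_{j=0}^{8} (−1)^j C(8,j)·(8−j)!.
Computing: 40320 − 40320 + 20160 − 6720 + 1680 − 336 + 56 − 8 + 1 = 14833.

14833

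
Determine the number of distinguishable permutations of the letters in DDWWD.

Letter multiplicities in DDWWD: D×3, W×2.
So there are 5! / (3!·2!) = 10 distinguishable arrangements.

10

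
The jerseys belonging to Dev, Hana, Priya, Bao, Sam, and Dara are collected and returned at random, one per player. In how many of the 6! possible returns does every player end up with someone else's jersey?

Let Aᵢ be the assignments in which player i gets their old jersey. We want the size of the complement of A₁∪…∪A_6.
By inclusion–exclusion this is Σ_{j=0}^{6} (−1)^j C(6,j)·(6−j)!.
Computing: 720 − 720 + 360 − 120 + 30 − 6 + 1 = 265.

265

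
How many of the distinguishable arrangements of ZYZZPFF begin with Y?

With the first slot taken by Y, it remains to arrange the other 6 letters (ZZZPFF).
Those 6 letters have F appearing twice and Z appearing 3 times, giving (6)!/(3!·2!) = 60.

60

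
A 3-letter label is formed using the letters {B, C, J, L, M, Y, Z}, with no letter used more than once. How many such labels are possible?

210

Choose and order 3 of the 7 symbols: the first letter has 7 options, the next 6, then 5.
That product is 7 × 6 × 5 = 210.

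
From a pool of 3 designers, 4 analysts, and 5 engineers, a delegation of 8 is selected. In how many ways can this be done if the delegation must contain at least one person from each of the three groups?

485

Unrestricted: C(12,8) = 495 ways to pick any 8 of the 12.
Subtract selections that omit an entire group: no designers → C(9,8) = 9; no analysts → C(8,8) = 1; no engineers → C(7,8) = 0.
Add back selections omitting two groups (i.e. drawn from a single group): C(3,8) + C(4,8) + C(5,8) = 0.
By inclusion–exclusion: 495 − 10 + 0 = 485.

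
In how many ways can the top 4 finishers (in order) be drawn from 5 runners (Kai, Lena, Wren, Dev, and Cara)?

120

There are 5 choices for 1st place, 4 for 2nd, and so on down to 2 for position 4.
That gives 5 × 4 × 3 × 2 = 120.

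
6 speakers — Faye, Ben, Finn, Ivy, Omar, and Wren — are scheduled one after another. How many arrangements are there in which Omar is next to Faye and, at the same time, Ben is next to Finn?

Treat {Omar,Faye} as one block (2 orders) and {Ben,Finn} as another (2 orders).
That leaves 4 units to arrange: 2 × 2 × 4! = 4 × 24 = 96.

96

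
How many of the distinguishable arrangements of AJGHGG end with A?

20

With the last slot taken by A, it remains to arrange the other 5 letters (JGHGG).
Those 5 letters have G appearing 3 times, giving (5)!/(3!) = 20.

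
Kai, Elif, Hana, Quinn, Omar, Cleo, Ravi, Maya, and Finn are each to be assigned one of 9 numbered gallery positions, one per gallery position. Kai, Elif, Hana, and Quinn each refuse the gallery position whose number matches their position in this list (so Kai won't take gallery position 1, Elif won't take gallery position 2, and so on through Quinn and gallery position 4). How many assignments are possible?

229080

Let Aᵢ (for 1 ≤ i ≤ 4) be the placements that put person i in their forbidden gallery position. Any j of these fix j positions, leaving (9−j)! ways to fill the rest, and there are C(4,j) ways to pick which j.
By inclusion–exclusion, the number of valid placements is Σ_{j=0}^{4} (−1)^j C(4,j)·(9−j)!.
Computing: 362880 − 161280 + 30240 − 2880 + 120 = 229080.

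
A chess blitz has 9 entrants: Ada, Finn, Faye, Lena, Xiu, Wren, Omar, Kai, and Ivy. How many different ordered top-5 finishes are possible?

15120

There are 9 choices for 1st place, 8 for 2nd, and so on down to 5 for position 5.
That gives 9 × 8 × 7 × 6 × 5 = 15120.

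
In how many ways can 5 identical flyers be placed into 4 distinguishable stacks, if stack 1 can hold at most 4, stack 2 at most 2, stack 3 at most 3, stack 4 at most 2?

31

By stars and bars, unrestricted non-negative solutions to x_1+…+x_4 = 5 number C(5+3,3) = 56.
Subtract solutions that violate a single cap (substitute x_i' = x_i − (cap_i+1)): x_1 ≥ 5 gives C(3,3) = 1; x_2 ≥ 3 gives C(5,3) = 10; x_3 ≥ 4 gives C(4,3) = 4; x_4 ≥ 3 gives C(5,3) = 10. Together 25.
No two caps can be exceeded simultaneously, so the pair terms are all 0.
By inclusion–exclusion the count is 56 − 25 + 0 = 31.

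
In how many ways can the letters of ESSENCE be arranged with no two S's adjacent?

300

Total arrangements of ESSENCE: 7!/(3!·2!) = 420.
Arrangements with the S's together: treat SS as one letter, giving (6)!/(3!) = 120.
Subtracting, 420 − 120 = 300 arrangements keep the S's apart.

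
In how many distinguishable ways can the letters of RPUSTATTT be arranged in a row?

15120

RPUSTATTT has 9 letters with T appearing 4 times.
The number of distinct arrangements is 9!/(4!) = 362880/24 = 15120.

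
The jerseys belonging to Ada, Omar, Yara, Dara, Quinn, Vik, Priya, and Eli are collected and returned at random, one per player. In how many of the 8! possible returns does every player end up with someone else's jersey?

Let Aᵢ be the assignments in which player i gets their old jersey. We want the size of the complement of A₁∪…∪A_8.
By inclusion–exclusion this is Σ_{j=0}^{8} (−1)^j C(8,j)·(8−j)!.
Computing: 40320 − 40320 + 20160 − 6720 + 1680 − 336 + 56 − 8 + 1 = 14833.

14833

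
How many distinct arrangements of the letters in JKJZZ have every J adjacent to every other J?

12

Treat the 2 copies of J as a single block. The multiset to arrange is then {JJ, K, Z, Z}, 4 items in all.
That gives (4)!/(2!) = 12 arrangements.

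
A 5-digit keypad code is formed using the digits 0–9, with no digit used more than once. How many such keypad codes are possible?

30240

With no repetition, fill the 5 digits in order: 10 choices, then 9, down to 6.
That product is 10 × 9 × 8 × 7 × 6 = 30240.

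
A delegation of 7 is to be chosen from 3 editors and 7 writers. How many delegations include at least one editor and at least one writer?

119

Total 7-person selections from all 10: C(10,7) = 120.
Subtract selections that omit an entire group: no editors → C(7,7) = 1; no writers → C(3,7) = 0.
Both groups omitted at once is impossible, so 120 − 1 = 119.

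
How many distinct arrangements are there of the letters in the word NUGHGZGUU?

NUGHGZGUU has 9 letters with G appearing 3 times and U appearing 3 times.
So there are 9! / (3!·3!) = 10080 distinguishable arrangements.

10080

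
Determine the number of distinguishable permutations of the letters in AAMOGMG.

630

The 7 letters of AAMOGMG have repeats: A appearing twice, G appearing twice, and M appearing twice.
The number of distinct arrangements is 7!/(2!·2!·2!) = 5040/8 = 630.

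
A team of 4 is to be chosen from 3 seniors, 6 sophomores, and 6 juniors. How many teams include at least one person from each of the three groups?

648

Unrestricted: C(15,4) = 1365 ways to pick any 4 of the 15.
Selections missing a whole group: no seniors → C(12,4) = 495; no sophomores → C(9,4) = 126; no juniors → C(9,4) = 126.
Add back selections omitting two groups (i.e. drawn from a single group): C(3,4) + C(6,4) + C(6,4) = 30.
By inclusion–exclusion: 1365 − 747 + 30 = 648.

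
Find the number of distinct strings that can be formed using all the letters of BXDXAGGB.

Letter multiplicities in BXDXAGGB: A×1, B×2, D×1, G×2, X×2.
So there are 8! / (2!·2!·2!) = 5040 distinguishable arrangements.

5040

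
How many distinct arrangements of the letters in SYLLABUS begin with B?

1260

With the first slot taken by B, it remains to arrange the other 7 letters (SYLLAUS).
Those 7 letters have L appearing twice and S appearing twice, giving (7)!/(2!·2!) = 1260.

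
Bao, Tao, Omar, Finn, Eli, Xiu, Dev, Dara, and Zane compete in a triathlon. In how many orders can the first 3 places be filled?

This is an ordered selection of 3 from 9: P(9,3).
That gives 9 × 8 × 7 = 504.

504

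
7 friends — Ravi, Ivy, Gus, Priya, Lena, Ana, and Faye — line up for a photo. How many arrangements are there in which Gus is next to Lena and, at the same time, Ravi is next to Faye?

Treat {Gus,Lena} as one block (2 orders) and {Ravi,Faye} as another (2 orders).
That leaves 5 units to arrange: 2 × 2 × 5! = 4 × 120 = 480.

480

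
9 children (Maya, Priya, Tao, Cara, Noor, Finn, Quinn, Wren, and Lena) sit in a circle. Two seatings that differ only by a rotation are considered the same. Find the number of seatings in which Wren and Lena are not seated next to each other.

Without the restriction there are (8)! = 40320 seatings.
Seatings with Wren beside Lena: treat them as a block with 2 internal orders, giving 2 × (7)! = 10080.
Subtracting, 40320 − 10080 = 30240.

30240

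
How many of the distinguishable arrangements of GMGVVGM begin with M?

With the first slot taken by M, it remains to arrange the other 6 letters (GGVVGM).
Those 6 letters have G appearing 3 times and V appearing twice, giving (6)!/(3!·2!) = 60.

60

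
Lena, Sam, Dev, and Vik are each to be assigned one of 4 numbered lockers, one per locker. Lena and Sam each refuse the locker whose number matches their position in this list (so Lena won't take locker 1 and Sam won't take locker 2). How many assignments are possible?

Let Aᵢ (for i ∈ {1, 2}) be the placements that put person i in their forbidden locker. Any j of these fix j positions, leaving (4−j)! ways to fill the rest, and there are C(2,j) ways to pick which j.
By inclusion–exclusion, the number of valid placements is Σ_{j=0}^{2} (−1)^j C(2,j)·(4−j)!.
Computing: 24 − 12 + 2 = 14.

14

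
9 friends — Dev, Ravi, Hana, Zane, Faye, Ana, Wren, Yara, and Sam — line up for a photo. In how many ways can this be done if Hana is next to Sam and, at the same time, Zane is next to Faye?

20160

Treat {Hana,Sam} as one block (2 orders) and {Zane,Faye} as another (2 orders).
That leaves 7 units to arrange: 2 × 2 × 7! = 4 × 5040 = 20160.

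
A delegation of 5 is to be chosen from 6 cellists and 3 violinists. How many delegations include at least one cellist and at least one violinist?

120

Total 5-person selections from all 9: C(9,5) = 126.
Selections missing a whole group: no cellists → C(3,5) = 0; no violinists → C(6,5) = 6.
Both groups omitted at once is impossible, so 126 − 6 = 120.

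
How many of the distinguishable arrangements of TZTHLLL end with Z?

With the last slot taken by Z, it remains to arrange the other 6 letters (TTHLLL).
Those 6 letters have L appearing 3 times and T appearing twice, giving (6)!/(3!·2!) = 60.

60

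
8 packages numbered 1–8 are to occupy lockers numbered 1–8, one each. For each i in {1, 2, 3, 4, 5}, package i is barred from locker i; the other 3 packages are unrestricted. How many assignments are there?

21234

Let Aᵢ (for 1 ≤ i ≤ 5) be the placements that put package i in its forbidden locker. Any j of these fix j positions, leaving (8−j)! ways to fill the rest, and there are C(5,j) ways to pick which j.
By inclusion–exclusion, the number of valid placements is Σ_{j=0}^{5} (−1)^j C(5,j)·(8−j)!.
Computing: 40320 − 25200 + 7200 − 1200 + 120 − 6 = 21234.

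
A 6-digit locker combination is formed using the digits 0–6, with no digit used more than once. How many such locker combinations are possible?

This is a permutation of 6 out of 7: P(7,6) = 7!/1!.
7 × 6 × 5 × 4 × 3 × 2 = 5040.

5040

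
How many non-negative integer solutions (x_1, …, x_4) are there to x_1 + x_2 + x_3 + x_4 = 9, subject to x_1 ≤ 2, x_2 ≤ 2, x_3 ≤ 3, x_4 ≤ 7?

32

Ignoring the caps, the number of non-negative solutions to x_1+…+x_4 = 9 is C(12,3) = 220.
Subtract solutions that violate a single cap (substitute x_i' = x_i − (cap_i+1)): x_1 ≥ 3 gives C(9,3) = 84; x_2 ≥ 3 gives C(9,3) = 84; x_3 ≥ 4 gives C(8,3) = 56; x_4 ≥ 8 gives C(4,3) = 4. Together 228.
Add back pairs where two caps are both exceeded: 20 + 10 + 0 + 10 + 0 + 0 = 40.
By inclusion–exclusion the count is 220 − 228 + 40 = 32.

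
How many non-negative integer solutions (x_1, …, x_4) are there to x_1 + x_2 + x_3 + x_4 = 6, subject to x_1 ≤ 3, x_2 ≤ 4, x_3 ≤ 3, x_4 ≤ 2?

Ignoring the caps, the number of non-negative solutions to x_1+…+x_4 = 6 is C(9,3) = 84.
Subtract solutions that violate a single cap (substitute x_i' = x_i − (cap_i+1)): x_1 ≥ 4 gives C(5,3) = 10; x_2 ≥ 5 gives C(4,3) = 4; x_3 ≥ 4 gives C(5,3) = 10; x_4 ≥ 3 gives C(6,3) = 20. Together 44.
No two caps can be exceeded simultaneously, so the pair terms are all 0.
By inclusion–exclusion the count is 84 − 44 + 0 = 40.

40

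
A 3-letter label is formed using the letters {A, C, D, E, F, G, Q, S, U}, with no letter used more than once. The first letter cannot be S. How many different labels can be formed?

448

The first letter has 9−1 = 8 choices (anything except S).
The remaining 2 letters are filled from the other 8 symbols without repetition: 8 × 7 = 56.
Total: 8 × 56 = 448.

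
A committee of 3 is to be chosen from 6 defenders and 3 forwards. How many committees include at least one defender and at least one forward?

63

Total 3-person selections from all 9: C(9,3) = 84.
Selections missing a whole group: no defenders → C(3,3) = 1; no forwards → C(6,3) = 20.
Both groups omitted at once is impossible, so 84 − 21 = 63.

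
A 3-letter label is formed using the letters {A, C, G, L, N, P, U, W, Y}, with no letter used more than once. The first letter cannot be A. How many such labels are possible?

448

The first letter has 9−1 = 8 choices (anything except A).
The remaining 2 letters are filled from the other 8 symbols without repetition: 8 × 7 = 56.
Total: 8 × 56 = 448.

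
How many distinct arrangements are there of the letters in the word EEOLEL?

EEOLEL has 6 letters with E appearing 3 times and L appearing twice.
The number of distinct arrangements is 6!/(3!·2!) = 720/12 = 60.

60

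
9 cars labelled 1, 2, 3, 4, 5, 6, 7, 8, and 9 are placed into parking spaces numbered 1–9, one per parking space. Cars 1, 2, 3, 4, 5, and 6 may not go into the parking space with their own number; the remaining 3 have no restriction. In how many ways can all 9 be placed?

183822

Let Aᵢ (for 1 ≤ i ≤ 6) be the placements that put car i in its forbidden parking space. Any j of these fix j positions, leaving (9−j)! ways to fill the rest, and there are C(6,j) ways to pick which j.
By inclusion–exclusion, the number of valid placements is Σ_{j=0}^{6} (−1)^j C(6,j)·(9−j)!.
Computing: 362880 − 241920 + 75600 − 14400 + 1800 − 144 + 6 = 183822.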